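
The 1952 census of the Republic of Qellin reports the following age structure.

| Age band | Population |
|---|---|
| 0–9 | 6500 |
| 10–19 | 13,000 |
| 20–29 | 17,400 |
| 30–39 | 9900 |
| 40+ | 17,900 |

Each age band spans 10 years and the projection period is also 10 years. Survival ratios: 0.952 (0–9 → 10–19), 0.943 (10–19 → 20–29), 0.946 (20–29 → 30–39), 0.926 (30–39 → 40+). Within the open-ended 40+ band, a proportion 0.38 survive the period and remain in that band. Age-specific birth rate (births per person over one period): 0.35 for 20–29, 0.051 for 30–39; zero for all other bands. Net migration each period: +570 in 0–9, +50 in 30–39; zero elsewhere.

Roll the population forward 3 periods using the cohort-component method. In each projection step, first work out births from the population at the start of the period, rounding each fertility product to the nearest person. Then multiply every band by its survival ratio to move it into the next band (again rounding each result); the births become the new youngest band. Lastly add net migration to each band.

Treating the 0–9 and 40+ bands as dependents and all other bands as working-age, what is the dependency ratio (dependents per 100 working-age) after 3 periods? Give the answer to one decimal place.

126.8

[period 1]
Births: 17400 * 0.35 = 6090  |  9900 * 0.051 = 505 → 6595
10–19: 6500 * 0.952 = 6188
20–29: 13000 * 0.943 = 12259
30–39: 17400 * 0.946 = 16460
40+: 9900 * 0.926 + 17900 * 0.38 = 9167 + 6802 = 15969
Net migration: 0–9 + 570 → 7165; 30–39 + 50 → 16510
→ [7165, 6188, 12259, 16510, 15969]
[period 2]
Births: 12259 * 0.35 = 4291  |  16510 * 0.051 = 842 → 5133
10–19: 7165 * 0.952 = 6821
20–29: 6188 * 0.943 = 5835
30–39: 12259 * 0.946 = 11597
40+: 16510 * 0.926 + 15969 * 0.38 = 15288 + 6068 = 21356
Net migration: 0–9 + 570 → 5703; 30–39 + 50 → 11647
→ [5703, 6821, 5835, 11647, 21356]
[period 3]
Births: 5835 * 0.35 = 2042  |  11647 * 0.051 = 594 → 2636
10–19: 5703 * 0.952 = 5429
20–29: 6821 * 0.943 = 6432
30–39: 5835 * 0.946 = 5520
40+: 11647 * 0.926 + 21356 * 0.38 = 10785 + 8115 = 18900
Net migration: 0–9 + 570 → 3206; 30–39 + 50 → 5570
→ [3206, 5429, 6432, 5570, 18900]
Dependents (band 0–9 + band 40+) = 3206 + 18900 = 22106; working-age = 17431; ratio = 22106/17431 × 100 = 126.8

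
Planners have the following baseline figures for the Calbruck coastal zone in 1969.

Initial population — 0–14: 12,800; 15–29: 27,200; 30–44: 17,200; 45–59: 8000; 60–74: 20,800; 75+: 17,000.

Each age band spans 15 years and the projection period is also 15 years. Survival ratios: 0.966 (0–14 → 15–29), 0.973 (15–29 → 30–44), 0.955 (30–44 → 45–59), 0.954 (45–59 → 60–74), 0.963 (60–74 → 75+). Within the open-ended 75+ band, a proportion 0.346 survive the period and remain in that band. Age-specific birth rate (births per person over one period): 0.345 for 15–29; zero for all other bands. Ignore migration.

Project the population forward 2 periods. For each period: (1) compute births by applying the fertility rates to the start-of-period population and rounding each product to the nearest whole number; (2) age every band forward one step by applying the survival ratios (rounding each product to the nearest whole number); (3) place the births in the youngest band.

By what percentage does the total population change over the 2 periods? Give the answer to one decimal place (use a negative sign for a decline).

Call the bands 1 to 6, youngest first.
Period 1.
Births: 27200 * 0.345 = 9384
Band 2: 12800 * 0.966 = 12365
Band 3: 27200 * 0.973 = 26466
Band 4: 17200 * 0.955 = 16426
Band 5: 8000 * 0.954 = 7632
Band 6: 20800 * 0.963 + 17000 * 0.346 = 20030 + 5882 = 25912
End of period: [9384, 12365, 26466, 16426, 7632, 25912]
Period 2.
Births: 12365 * 0.345 = 4266
Band 2: 9384 * 0.966 = 9065
Band 3: 12365 * 0.973 = 12031
Band 4: 26466 * 0.955 = 25275
Band 5: 16426 * 0.954 = 15670
Band 6: 7632 * 0.963 + 25912 * 0.346 = 7350 + 8966 = 16316
End of period: [4266, 9065, 12031, 25275, 15670, 16316]
Total: 103000 → 82623; change = -20377; percentage change = -19.8%

-19.8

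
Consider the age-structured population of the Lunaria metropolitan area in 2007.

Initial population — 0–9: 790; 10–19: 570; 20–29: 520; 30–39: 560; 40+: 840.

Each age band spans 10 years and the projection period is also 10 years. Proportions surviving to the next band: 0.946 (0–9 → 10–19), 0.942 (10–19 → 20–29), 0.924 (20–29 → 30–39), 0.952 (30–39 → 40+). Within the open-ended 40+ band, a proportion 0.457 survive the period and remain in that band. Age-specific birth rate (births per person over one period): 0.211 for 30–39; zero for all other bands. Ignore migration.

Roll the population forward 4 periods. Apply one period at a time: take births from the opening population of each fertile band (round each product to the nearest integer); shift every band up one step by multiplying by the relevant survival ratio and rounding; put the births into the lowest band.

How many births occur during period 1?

After projecting period 1:
Births: 560 * 0.211 = 118
10–19: 790 * 0.946 = 747
20–29: 570 * 0.942 = 537
30–39: 520 * 0.924 = 480
40+: 560 * 0.952 + 840 * 0.457 = 533 + 384 = 917
Giving 118 / 747 / 537 / 480 / 917.

118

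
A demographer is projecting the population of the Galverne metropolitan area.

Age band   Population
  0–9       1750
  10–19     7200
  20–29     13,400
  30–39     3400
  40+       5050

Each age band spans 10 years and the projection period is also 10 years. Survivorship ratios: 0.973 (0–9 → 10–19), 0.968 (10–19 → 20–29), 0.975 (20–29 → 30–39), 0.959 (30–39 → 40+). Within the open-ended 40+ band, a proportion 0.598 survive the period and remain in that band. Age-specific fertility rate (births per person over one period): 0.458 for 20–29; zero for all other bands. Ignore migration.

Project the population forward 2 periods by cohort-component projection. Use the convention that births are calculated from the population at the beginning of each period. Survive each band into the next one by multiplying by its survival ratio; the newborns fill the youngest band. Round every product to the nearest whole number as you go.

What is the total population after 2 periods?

33893

(Groups numbered youngest = 1 to oldest = 5.)
After projecting period 1:
Births: 13400 × 0.458 = 6137
Group 2: 1750 × 0.973 = 1703
Group 3: 7200 × 0.968 = 6970
Group 4: 13400 × 0.975 = 13065
Group 5: 3400 × 0.959 + 5050 × 0.598 = 3261 + 3020 = 6281
→ [6137, 1703, 6970, 13065, 6281]
After projecting period 2:
Births: 6970 × 0.458 = 3192
Group 2: 6137 × 0.973 = 5971
Group 3: 1703 × 0.968 = 1649
Group 4: 6970 × 0.975 = 6796
Group 5: 13065 × 0.959 + 6281 × 0.598 = 12529 + 3756 = 16285
→ [3192, 5971, 1649, 6796, 16285]
Total after period 2: 3192 + 5971 + 1649 + 6796 + 16285 = 33893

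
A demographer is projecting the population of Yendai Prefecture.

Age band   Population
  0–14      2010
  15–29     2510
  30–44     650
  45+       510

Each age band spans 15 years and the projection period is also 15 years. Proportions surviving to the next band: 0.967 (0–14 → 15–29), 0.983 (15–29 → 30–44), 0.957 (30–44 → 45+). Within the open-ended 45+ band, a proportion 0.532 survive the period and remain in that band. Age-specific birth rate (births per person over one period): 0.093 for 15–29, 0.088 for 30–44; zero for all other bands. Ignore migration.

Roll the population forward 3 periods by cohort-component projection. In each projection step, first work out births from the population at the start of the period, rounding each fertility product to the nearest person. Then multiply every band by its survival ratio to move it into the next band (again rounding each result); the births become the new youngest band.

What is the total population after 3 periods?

Numbering the groups 1..4 from youngest to oldest:
Period 1.
Births: 2510 * 0.093 = 233, 650 * 0.088 = 57 → total 290
Group 2: 2010 * 0.967 = 1944
Group 3: 2510 * 0.983 = 2467
Group 4: 650 * 0.957 + 510 * 0.532 = 622 + 271 = 893
→ [290, 1944, 2467, 893]
Period 2.
Births: 1944 * 0.093 = 181, 2467 * 0.088 = 217 → total 398
Group 2: 290 * 0.967 = 280
Group 3: 1944 * 0.983 = 1911
Group 4: 2467 * 0.957 + 893 * 0.532 = 2361 + 475 = 2836
→ [398, 280, 1911, 2836]
Period 3.
Births: 280 * 0.093 = 26, 1911 * 0.088 = 168 → total 194
Group 2: 398 * 0.967 = 385
Group 3: 280 * 0.983 = 275
Group 4: 1911 * 0.957 + 2836 * 0.532 = 1829 + 1509 = 3338
→ [194, 385, 275, 3338]
Total after period 3: 194 + 385 + 275 + 3338 = 4192

4192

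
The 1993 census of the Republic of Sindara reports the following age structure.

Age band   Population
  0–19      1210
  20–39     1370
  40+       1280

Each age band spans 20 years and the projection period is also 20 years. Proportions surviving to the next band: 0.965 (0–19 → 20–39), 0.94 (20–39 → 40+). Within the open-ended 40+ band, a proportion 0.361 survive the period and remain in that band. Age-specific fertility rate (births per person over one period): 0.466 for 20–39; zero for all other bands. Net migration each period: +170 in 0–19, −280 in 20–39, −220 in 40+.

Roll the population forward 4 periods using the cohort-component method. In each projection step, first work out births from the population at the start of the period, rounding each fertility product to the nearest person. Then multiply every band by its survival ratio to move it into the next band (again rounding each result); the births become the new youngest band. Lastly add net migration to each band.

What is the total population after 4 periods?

Call the bands 1 to 3, youngest first.
Period 1:
Births: 1370 × 0.466 = 638
Band 2: 1210 × 0.965 = 1168
Band 3: 1370 × 0.94 + 1280 × 0.361 = 1288 + 462 = 1750
Net migration: Band 1 + 170 → 808; Band 2 − 280 → 888; Band 3 − 220 → 1530
→ [808, 888, 1530]
Period 2:
Births: 888 × 0.466 = 414
Band 2: 808 × 0.965 = 780
Band 3: 888 × 0.94 + 1530 × 0.361 = 835 + 552 = 1387
Net migration: Band 1 + 170 → 584; Band 2 − 280 → 500; Band 3 − 220 → 1167
→ [584, 500, 1167]
Period 3:
Births: 500 × 0.466 = 233
Band 2: 584 × 0.965 = 564
Band 3: 500 × 0.94 + 1167 × 0.361 = 470 + 421 = 891
Net migration: Band 1 + 170 → 403; Band 2 − 280 → 284; Band 3 − 220 → 671
→ [403, 284, 671]
Period 4:
Births: 284 × 0.466 = 132
Band 2: 403 × 0.965 = 389
Band 3: 284 × 0.94 + 671 × 0.361 = 267 + 242 = 509
Net migration: Band 1 + 170 → 302; Band 2 − 280 → 109; Band 3 − 220 → 289
→ [302, 109, 289]
Total after period 4: 302 + 109 + 289 = 700

700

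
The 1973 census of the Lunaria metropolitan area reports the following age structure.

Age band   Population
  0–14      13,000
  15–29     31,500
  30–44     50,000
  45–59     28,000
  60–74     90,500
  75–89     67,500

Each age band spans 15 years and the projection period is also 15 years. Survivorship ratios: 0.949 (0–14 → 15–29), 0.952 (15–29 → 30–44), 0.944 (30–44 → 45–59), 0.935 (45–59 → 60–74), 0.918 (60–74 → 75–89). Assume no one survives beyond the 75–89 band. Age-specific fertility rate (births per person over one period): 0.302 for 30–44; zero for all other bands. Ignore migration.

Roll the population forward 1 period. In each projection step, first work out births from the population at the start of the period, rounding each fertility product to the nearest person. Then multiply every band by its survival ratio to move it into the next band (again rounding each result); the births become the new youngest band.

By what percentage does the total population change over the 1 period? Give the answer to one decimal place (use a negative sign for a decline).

-23.7

Let group 1 be 0–14 through group 6 = 75–89.
Period 1:
Births: 50000 × 0.302 = 15100
Group 2: 13000 × 0.949 = 12337
Group 3: 31500 × 0.952 = 29988
Group 4: 50000 × 0.944 = 47200
Group 5: 28000 × 0.935 = 26180
Group 6: 90500 × 0.918 = 83079
Giving 15100 / 12337 / 29988 / 47200 / 26180 / 83079.
Total: 280500 → 213884; change = -66616; percentage change = -23.7%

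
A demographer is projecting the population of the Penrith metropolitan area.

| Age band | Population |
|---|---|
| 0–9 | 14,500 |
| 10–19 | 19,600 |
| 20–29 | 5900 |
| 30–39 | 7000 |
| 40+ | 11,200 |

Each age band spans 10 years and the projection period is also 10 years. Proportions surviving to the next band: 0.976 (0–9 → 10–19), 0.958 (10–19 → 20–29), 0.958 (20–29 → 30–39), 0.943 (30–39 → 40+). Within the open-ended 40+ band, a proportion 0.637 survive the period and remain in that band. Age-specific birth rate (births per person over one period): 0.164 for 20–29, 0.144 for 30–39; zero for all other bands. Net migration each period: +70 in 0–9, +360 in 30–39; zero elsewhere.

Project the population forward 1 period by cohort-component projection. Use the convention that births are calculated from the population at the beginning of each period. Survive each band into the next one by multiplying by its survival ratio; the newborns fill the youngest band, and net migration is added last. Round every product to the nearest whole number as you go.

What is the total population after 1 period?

Let group 1 be 0–9 through group 5 = 40+.
Period 1.
Births: 5900 * 0.164 = 968  |  7000 * 0.144 = 1008 ⇒ total 1976
Group 2: 14500 * 0.976 = 14152
Group 3: 19600 * 0.958 = 18777
Group 4: 5900 * 0.958 = 5652
Group 5: 7000 * 0.943 + 11200 * 0.637 = 6601 + 7134 = 13735
Net migration: Group 1 + 70 → 2046; Group 4 + 360 → 6012
End of period: [2046, 14152, 18777, 6012, 13735]
Total after period 1: 2046 + 14152 + 18777 + 6012 + 13735 = 54722

54722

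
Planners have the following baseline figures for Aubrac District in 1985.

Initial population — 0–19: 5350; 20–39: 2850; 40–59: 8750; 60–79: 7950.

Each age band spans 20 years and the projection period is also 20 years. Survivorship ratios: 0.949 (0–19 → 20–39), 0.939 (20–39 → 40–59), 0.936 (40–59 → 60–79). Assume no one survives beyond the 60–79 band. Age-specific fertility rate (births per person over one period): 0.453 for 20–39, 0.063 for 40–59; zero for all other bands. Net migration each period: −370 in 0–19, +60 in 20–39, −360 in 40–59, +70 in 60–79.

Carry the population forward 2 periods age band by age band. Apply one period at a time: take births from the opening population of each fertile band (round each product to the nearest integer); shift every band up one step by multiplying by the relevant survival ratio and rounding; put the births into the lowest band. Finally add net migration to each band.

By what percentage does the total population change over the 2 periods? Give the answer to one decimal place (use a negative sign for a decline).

After projecting period 1:
Births: 2850 × 0.453 = 1291 ; 8750 × 0.063 = 551 → 1842
20–39: 5350 × 0.949 = 5077
40–59: 2850 × 0.939 = 2676
60–79: 8750 × 0.936 = 8190
Net migration: 0–19 − 370 → 1472; 20–39 + 60 → 5137; 40–59 − 360 → 2316; 60–79 + 70 → 8260
→ [1472, 5137, 2316, 8260]
After projecting period 2:
Births: 5137 × 0.453 = 2327 ; 2316 × 0.063 = 146 → 2473
20–39: 1472 × 0.949 = 1397
40–59: 5137 × 0.939 = 4824
60–79: 2316 × 0.936 = 2168
Net migration: 0–19 − 370 → 2103; 20–39 + 60 → 1457; 40–59 − 360 → 4464; 60–79 + 70 → 2238
→ [2103, 1457, 4464, 2238]
Total: 24900 → 10262; change = -14638; percentage change = -58.8%

-58.8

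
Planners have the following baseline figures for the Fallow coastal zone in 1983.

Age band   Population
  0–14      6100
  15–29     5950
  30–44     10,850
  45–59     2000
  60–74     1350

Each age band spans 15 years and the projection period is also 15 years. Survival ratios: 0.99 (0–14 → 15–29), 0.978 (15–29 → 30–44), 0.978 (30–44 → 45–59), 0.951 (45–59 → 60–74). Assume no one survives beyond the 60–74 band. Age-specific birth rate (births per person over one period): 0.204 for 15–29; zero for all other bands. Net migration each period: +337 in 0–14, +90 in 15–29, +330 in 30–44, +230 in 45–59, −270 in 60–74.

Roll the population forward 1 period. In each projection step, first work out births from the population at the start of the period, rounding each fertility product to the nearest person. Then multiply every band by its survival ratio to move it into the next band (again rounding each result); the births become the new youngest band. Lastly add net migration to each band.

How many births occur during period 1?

[period 1]
Births: 5950 * 0.204 = 1214
15–29: 6100 * 0.99 = 6039
30–44: 5950 * 0.978 = 5819
45–59: 10850 * 0.978 = 10611
60–74: 2000 * 0.951 = 1902
Net migration: 0–14 + 337 → 1551; 15–29 + 90 → 6129; 30–44 + 330 → 6149; 45–59 + 230 → 10841; 60–74 − 270 → 1632
Population now: 0–14=1551, 15–29=6129, 30–44=6149, 45–59=10841, 60–74=1632

1214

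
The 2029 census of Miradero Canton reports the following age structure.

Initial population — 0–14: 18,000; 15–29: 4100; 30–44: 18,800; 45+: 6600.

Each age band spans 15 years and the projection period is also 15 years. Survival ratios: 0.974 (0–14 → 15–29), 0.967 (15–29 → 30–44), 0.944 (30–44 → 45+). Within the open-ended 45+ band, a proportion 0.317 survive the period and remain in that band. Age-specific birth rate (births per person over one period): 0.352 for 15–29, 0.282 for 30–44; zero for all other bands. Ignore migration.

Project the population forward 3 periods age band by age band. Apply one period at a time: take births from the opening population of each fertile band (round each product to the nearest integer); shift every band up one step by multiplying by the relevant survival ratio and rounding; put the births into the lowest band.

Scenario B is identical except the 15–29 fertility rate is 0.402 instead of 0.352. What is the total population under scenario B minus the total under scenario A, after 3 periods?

1456

After projecting period 1:
Births: 4100 × 0.352 = 1443  |  18800 × 0.282 = 5302 ⇒ total 6745
15–29: 18000 × 0.974 = 17532
30–44: 4100 × 0.967 = 3965
45+: 18800 × 0.944 + 6600 × 0.317 = 17747 + 2092 = 19839
End of period: [6745, 17532, 3965, 19839]
After projecting period 2:
Births: 17532 × 0.352 = 6171  |  3965 × 0.282 = 1118 ⇒ total 7289
15–29: 6745 × 0.974 = 6570
30–44: 17532 × 0.967 = 16953
45+: 3965 × 0.944 + 19839 × 0.317 = 3743 + 6289 = 10032
End of period: [7289, 6570, 16953, 10032]
After projecting period 3:
Births: 6570 × 0.352 = 2313  |  16953 × 0.282 = 4781 ⇒ total 7094
15–29: 7289 × 0.974 = 7099
30–44: 6570 × 0.967 = 6353
45+: 16953 × 0.944 + 10032 × 0.317 = 16004 + 3180 = 19184
End of period: [7094, 7099, 6353, 19184]
Scenario A total after 3 periods: 39730
Scenario B projection —
After projecting period 1:
Births: 4100 × 0.402 = 1648  |  18800 × 0.282 = 5302 ⇒ total 6950
15–29: 18000 × 0.974 = 17532
30–44: 4100 × 0.967 = 3965
45+: 18800 × 0.944 + 6600 × 0.317 = 17747 + 2092 = 19839
End of period: [6950, 17532, 3965, 19839]
After projecting period 2:
Births: 17532 × 0.402 = 7048  |  3965 × 0.282 = 1118 ⇒ total 8166
15–29: 6950 × 0.974 = 6769
30–44: 17532 × 0.967 = 16953
45+: 3965 × 0.944 + 19839 × 0.317 = 3743 + 6289 = 10032
End of period: [8166, 6769, 16953, 10032]
After projecting period 3:
Births: 6769 × 0.402 = 2721  |  16953 × 0.282 = 4781 ⇒ total 7502
15–29: 8166 × 0.974 = 7954
30–44: 6769 × 0.967 = 6546
45+: 16953 × 0.944 + 10032 × 0.317 = 16004 + 3180 = 19184
End of period: [7502, 7954, 6546, 19184]
Scenario B total after 3 periods: 41186
Difference B − A = 41186 − 39730 = 1456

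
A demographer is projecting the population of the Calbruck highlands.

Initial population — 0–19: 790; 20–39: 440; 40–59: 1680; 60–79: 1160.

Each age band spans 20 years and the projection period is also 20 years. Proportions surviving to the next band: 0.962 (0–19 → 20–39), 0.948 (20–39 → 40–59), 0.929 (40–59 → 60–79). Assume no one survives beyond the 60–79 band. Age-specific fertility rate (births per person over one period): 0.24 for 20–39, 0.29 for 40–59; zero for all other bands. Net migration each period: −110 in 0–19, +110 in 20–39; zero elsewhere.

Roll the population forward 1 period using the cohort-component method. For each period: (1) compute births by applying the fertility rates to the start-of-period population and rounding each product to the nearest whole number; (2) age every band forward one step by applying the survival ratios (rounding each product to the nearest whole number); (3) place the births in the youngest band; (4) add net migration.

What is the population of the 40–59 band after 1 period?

Let band 1 be 0–19 through band 4 = 60–79.
Period 1.
Births: 440 × 0.24 = 106 ; 1680 × 0.29 = 487 → total 593
Band 2: 790 × 0.962 = 760
Band 3: 440 × 0.948 = 417
Band 4: 1680 × 0.929 = 1561
Net migration: Band 1 − 110 → 483; Band 2 + 110 → 870
End of period: [483, 870, 417, 1561]

417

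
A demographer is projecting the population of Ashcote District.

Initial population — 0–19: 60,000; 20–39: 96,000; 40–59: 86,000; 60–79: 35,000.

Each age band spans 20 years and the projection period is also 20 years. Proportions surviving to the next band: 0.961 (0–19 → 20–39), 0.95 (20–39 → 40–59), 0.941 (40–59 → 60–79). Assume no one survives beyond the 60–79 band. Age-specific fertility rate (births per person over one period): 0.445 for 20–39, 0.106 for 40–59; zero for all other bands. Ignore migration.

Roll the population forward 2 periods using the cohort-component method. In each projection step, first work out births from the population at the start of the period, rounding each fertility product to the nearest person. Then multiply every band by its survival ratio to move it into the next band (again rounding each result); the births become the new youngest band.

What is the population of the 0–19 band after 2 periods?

35326

Let group 1 be 0–19 through group 4 = 60–79.
— Period 1 —
Births: 96000 * 0.445 = 42720, 86000 * 0.106 = 9116 → 51836
Group 2: 60000 * 0.961 = 57660
Group 3: 96000 * 0.95 = 91200
Group 4: 86000 * 0.941 = 80926
→ [51836, 57660, 91200, 80926]
— Period 2 —
Births: 57660 * 0.445 = 25659, 91200 * 0.106 = 9667 → 35326
Group 2: 51836 * 0.961 = 49814
Group 3: 57660 * 0.95 = 54777
Group 4: 91200 * 0.941 = 85819
→ [35326, 49814, 54777, 85819]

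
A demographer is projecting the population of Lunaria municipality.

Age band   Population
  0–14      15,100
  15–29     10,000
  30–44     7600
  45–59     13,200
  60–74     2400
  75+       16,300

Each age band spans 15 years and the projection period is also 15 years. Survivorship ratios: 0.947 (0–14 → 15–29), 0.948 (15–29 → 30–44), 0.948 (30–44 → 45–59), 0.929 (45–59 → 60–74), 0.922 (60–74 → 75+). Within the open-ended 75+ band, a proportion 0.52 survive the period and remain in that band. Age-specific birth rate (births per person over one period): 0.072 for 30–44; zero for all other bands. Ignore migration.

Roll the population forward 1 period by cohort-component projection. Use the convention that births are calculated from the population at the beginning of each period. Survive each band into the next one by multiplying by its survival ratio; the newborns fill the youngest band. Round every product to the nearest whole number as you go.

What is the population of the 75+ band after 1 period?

After projecting period 1:
Births: 7600 * 0.072 = 547
15–29: 15100 * 0.947 = 14300
30–44: 10000 * 0.948 = 9480
45–59: 7600 * 0.948 = 7205
60–74: 13200 * 0.929 = 12263
75+: 2400 * 0.922 + 16300 * 0.52 = 2213 + 8476 = 10689
Giving 547 / 14300 / 9480 / 7205 / 12263 / 10689.

10689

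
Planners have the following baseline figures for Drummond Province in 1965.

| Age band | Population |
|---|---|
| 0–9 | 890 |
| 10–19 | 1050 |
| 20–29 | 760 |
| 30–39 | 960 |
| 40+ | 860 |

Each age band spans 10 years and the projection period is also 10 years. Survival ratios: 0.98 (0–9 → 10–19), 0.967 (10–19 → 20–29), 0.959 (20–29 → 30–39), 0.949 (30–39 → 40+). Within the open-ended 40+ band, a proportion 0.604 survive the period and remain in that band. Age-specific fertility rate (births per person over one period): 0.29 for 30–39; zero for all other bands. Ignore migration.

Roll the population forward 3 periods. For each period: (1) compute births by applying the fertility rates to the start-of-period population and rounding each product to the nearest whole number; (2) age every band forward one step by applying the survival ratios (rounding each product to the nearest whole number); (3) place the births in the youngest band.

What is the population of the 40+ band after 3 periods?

1863

Period 1.
Births: 960 × 0.29 = 278
10–19: 890 × 0.98 = 872
20–29: 1050 × 0.967 = 1015
30–39: 760 × 0.959 = 729
40+: 960 × 0.949 + 860 × 0.604 = 911 + 519 = 1430
→ [278, 872, 1015, 729, 1430]
Period 2.
Births: 729 × 0.29 = 211
10–19: 278 × 0.98 = 272
20–29: 872 × 0.967 = 843
30–39: 1015 × 0.959 = 973
40+: 729 × 0.949 + 1430 × 0.604 = 692 + 864 = 1556
→ [211, 272, 843, 973, 1556]
Period 3.
Births: 973 × 0.29 = 282
10–19: 211 × 0.98 = 207
20–29: 272 × 0.967 = 263
30–39: 843 × 0.959 = 808
40+: 973 × 0.949 + 1556 × 0.604 = 923 + 940 = 1863
→ [282, 207, 263, 808, 1863]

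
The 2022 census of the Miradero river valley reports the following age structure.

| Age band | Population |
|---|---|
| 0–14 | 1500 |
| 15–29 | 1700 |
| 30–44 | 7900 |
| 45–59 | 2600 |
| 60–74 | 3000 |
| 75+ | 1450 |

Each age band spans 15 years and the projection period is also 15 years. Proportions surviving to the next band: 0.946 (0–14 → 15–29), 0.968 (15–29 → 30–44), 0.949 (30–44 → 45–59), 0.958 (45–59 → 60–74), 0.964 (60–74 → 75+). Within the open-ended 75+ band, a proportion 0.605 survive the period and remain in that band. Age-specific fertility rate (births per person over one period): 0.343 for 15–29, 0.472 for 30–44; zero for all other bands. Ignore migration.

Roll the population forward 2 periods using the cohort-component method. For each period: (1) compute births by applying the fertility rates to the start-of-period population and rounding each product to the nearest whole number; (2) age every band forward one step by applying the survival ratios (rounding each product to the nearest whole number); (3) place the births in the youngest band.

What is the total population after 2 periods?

Call the groups 1 to 6, youngest first.
[period 1]
Births: 1700 × 0.343 = 583 ; 7900 × 0.472 = 3729 ⇒ total 4312
Group 2: 1500 × 0.946 = 1419
Group 3: 1700 × 0.968 = 1646
Group 4: 7900 × 0.949 = 7497
Group 5: 2600 × 0.958 = 2491
Group 6: 3000 × 0.964 + 1450 × 0.605 = 2892 + 877 = 3769
Population now: 0–14=4312, 15–29=1419, 30–44=1646, 45–59=7497, 60–74=2491, 75+=3769
[period 2]
Births: 1419 × 0.343 = 487 ; 1646 × 0.472 = 777 ⇒ total 1264
Group 2: 4312 × 0.946 = 4079
Group 3: 1419 × 0.968 = 1374
Group 4: 1646 × 0.949 = 1562
Group 5: 7497 × 0.958 = 7182
Group 6: 2491 × 0.964 + 3769 × 0.605 = 2401 + 2280 = 4681
Population now: 0–14=1264, 15–29=4079, 30–44=1374, 45–59=1562, 60–74=7182, 75+=4681
Total after period 2: 1264 + 4079 + 1374 + 1562 + 7182 + 4681 = 20142

20142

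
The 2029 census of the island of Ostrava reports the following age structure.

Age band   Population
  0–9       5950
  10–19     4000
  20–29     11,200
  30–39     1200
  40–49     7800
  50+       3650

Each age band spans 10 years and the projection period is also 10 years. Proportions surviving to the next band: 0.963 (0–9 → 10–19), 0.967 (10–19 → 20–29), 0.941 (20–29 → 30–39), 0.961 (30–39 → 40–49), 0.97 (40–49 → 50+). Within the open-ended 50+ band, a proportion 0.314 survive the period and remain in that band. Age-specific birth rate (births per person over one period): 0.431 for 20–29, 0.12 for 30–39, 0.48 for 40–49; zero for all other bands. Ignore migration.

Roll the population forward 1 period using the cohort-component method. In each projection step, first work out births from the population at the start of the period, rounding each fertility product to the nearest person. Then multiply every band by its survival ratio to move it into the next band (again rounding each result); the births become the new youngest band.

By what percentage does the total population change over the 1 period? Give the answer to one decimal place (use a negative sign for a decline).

14.5

After projecting period 1:
Births: 11200 × 0.431 = 4827  |  1200 × 0.12 = 144  |  7800 × 0.48 = 3744 ⇒ total 8715
10–19: 5950 × 0.963 = 5730
20–29: 4000 × 0.967 = 3868
30–39: 11200 × 0.941 = 10539
40–49: 1200 × 0.961 = 1153
50+: 7800 × 0.97 + 3650 × 0.314 = 7566 + 1146 = 8712
Population now: 0–9=8715, 10–19=5730, 20–29=3868, 30–39=10539, 40–49=1153, 50+=8712
Total: 33800 → 38717; change = 4917; percentage change = 14.5%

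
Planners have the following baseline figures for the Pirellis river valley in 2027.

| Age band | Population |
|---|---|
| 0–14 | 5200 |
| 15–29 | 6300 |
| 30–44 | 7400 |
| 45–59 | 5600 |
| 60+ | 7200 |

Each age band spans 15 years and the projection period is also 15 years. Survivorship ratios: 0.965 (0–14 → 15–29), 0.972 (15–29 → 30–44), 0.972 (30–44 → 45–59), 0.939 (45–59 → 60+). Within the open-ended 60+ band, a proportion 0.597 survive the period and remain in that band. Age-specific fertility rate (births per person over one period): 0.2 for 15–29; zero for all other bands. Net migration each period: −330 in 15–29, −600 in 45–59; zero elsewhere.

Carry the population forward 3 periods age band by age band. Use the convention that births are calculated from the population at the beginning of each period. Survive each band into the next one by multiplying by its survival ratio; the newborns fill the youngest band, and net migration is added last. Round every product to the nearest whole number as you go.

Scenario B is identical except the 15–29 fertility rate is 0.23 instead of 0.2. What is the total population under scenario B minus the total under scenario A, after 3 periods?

Let band 1 be 0–14 through band 5 = 60+.
Period 1.
Births: 6300 × 0.2 = 1260
Band 2: 5200 × 0.965 = 5018
Band 3: 6300 × 0.972 = 6124
Band 4: 7400 × 0.972 = 7193
Band 5: 5600 × 0.939 + 7200 × 0.597 = 5258 + 4298 = 9556
Net migration: Band 2 − 330 → 4688; Band 4 − 600 → 6593
→ [1260, 4688, 6124, 6593, 9556]
Period 2.
Births: 4688 × 0.2 = 938
Band 2: 1260 × 0.965 = 1216
Band 3: 4688 × 0.972 = 4557
Band 4: 6124 × 0.972 = 5953
Band 5: 6593 × 0.939 + 9556 × 0.597 = 6191 + 5705 = 11896
Net migration: Band 2 − 330 → 886; Band 4 − 600 → 5353
→ [938, 886, 4557, 5353, 11896]
Period 3.
Births: 886 × 0.2 = 177
Band 2: 938 × 0.965 = 905
Band 3: 886 × 0.972 = 861
Band 4: 4557 × 0.972 = 4429
Band 5: 5353 × 0.939 + 11896 × 0.597 = 5026 + 7102 = 12128
Net migration: Band 2 − 330 → 575; Band 4 − 600 → 3829
→ [177, 575, 861, 3829, 12128]
Scenario A total after 3 periods: 17570
Scenario B projection —
Period 1.
Births: 6300 × 0.23 = 1449
Band 2: 5200 × 0.965 = 5018
Band 3: 6300 × 0.972 = 6124
Band 4: 7400 × 0.972 = 7193
Band 5: 5600 × 0.939 + 7200 × 0.597 = 5258 + 4298 = 9556
Net migration: Band 2 − 330 → 4688; Band 4 − 600 → 6593
→ [1449, 4688, 6124, 6593, 9556]
Period 2.
Births: 4688 × 0.23 = 1078
Band 2: 1449 × 0.965 = 1398
Band 3: 4688 × 0.972 = 4557
Band 4: 6124 × 0.972 = 5953
Band 5: 6593 × 0.939 + 9556 × 0.597 = 6191 + 5705 = 11896
Net migration: Band 2 − 330 → 1068; Band 4 − 600 → 5353
→ [1078, 1068, 4557, 5353, 11896]
Period 3.
Births: 1068 × 0.23 = 246
Band 2: 1078 × 0.965 = 1040
Band 3: 1068 × 0.972 = 1038
Band 4: 4557 × 0.972 = 4429
Band 5: 5353 × 0.939 + 11896 × 0.597 = 5026 + 7102 = 12128
Net migration: Band 2 − 330 → 710; Band 4 − 600 → 3829
→ [246, 710, 1038, 3829, 12128]
Scenario B total after 3 periods: 17951
Difference B − A = 17951 − 17570 = 381

381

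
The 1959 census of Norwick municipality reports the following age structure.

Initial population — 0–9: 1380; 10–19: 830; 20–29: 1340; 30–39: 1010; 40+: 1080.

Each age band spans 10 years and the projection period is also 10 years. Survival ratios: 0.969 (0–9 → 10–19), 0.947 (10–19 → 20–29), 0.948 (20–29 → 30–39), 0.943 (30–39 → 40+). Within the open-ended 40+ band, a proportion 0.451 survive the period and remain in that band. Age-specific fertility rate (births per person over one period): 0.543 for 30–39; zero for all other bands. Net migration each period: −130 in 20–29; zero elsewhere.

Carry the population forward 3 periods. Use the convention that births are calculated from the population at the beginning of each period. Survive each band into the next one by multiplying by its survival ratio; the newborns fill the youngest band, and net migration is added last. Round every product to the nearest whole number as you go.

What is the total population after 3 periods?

3877

— Period 1 —
Births: 1010 × 0.543 = 548
10–19: 1380 × 0.969 = 1337
20–29: 830 × 0.947 = 786
30–39: 1340 × 0.948 = 1270
40+: 1010 × 0.943 + 1080 × 0.451 = 952 + 487 = 1439
Net migration: 20–29 − 130 → 656
Giving 548 / 1337 / 656 / 1270 / 1439.
— Period 2 —
Births: 1270 × 0.543 = 690
10–19: 548 × 0.969 = 531
20–29: 1337 × 0.947 = 1266
30–39: 656 × 0.948 = 622
40+: 1270 × 0.943 + 1439 × 0.451 = 1198 + 649 = 1847
Net migration: 20–29 − 130 → 1136
Giving 690 / 531 / 1136 / 622 / 1847.
— Period 3 —
Births: 622 × 0.543 = 338
10–19: 690 × 0.969 = 669
20–29: 531 × 0.947 = 503
30–39: 1136 × 0.948 = 1077
40+: 622 × 0.943 + 1847 × 0.451 = 587 + 833 = 1420
Net migration: 20–29 − 130 → 373
Giving 338 / 669 / 373 / 1077 / 1420.
Total after period 3: 338 + 669 + 373 + 1077 + 1420 = 3877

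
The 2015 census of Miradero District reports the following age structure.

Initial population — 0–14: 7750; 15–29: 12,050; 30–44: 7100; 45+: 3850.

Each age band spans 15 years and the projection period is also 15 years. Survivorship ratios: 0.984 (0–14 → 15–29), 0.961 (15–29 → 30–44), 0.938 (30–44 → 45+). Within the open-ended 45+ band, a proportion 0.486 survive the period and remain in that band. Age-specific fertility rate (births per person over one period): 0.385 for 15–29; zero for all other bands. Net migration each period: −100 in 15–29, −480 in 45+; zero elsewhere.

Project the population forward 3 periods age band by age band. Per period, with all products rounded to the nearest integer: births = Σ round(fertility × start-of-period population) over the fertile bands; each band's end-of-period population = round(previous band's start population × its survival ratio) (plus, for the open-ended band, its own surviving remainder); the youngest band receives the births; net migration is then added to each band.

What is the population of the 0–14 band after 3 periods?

1719

Call the bands 1 to 4, youngest first.
[period 1]
Births: 12050 × 0.385 = 4639
Band 2: 7750 × 0.984 = 7626
Band 3: 12050 × 0.961 = 11580
Band 4: 7100 × 0.938 + 3850 × 0.486 = 6660 + 1871 = 8531
Net migration: Band 2 − 100 → 7526; Band 4 − 480 → 8051
Population now: 0–14=4639, 15–29=7526, 30–44=11580, 45+=8051
[period 2]
Births: 7526 × 0.385 = 2898
Band 2: 4639 × 0.984 = 4565
Band 3: 7526 × 0.961 = 7232
Band 4: 11580 × 0.938 + 8051 × 0.486 = 10862 + 3913 = 14775
Net migration: Band 2 − 100 → 4465; Band 4 − 480 → 14295
Population now: 0–14=2898, 15–29=4465, 30–44=7232, 45+=14295
[period 3]
Births: 4465 × 0.385 = 1719
Band 2: 2898 × 0.984 = 2852
Band 3: 4465 × 0.961 = 4291
Band 4: 7232 × 0.938 + 14295 × 0.486 = 6784 + 6947 = 13731
Net migration: Band 2 − 100 → 2752; Band 4 − 480 → 13251
Population now: 0–14=1719, 15–29=2752, 30–44=4291, 45+=13251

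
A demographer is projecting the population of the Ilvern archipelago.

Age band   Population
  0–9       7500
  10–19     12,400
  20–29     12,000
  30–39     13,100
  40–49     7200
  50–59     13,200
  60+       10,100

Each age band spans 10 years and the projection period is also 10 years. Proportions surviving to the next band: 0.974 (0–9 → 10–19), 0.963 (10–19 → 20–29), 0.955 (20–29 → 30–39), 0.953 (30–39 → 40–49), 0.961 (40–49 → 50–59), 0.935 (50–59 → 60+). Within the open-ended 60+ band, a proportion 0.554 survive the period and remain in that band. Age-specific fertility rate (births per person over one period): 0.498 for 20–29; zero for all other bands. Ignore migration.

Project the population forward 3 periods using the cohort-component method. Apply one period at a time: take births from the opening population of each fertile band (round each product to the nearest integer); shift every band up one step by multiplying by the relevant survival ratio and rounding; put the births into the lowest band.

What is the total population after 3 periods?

Call the bands 1 to 7, youngest first.
After projecting period 1:
Births: 12000 × 0.498 = 5976
Band 2: 7500 × 0.974 = 7305
Band 3: 12400 × 0.963 = 11941
Band 4: 12000 × 0.955 = 11460
Band 5: 13100 × 0.953 = 12484
Band 6: 7200 × 0.961 = 6919
Band 7: 13200 × 0.935 + 10100 × 0.554 = 12342 + 5595 = 17937
Giving 5976 / 7305 / 11941 / 11460 / 12484 / 6919 / 17937.
After projecting period 2:
Births: 11941 × 0.498 = 5947
Band 2: 5976 × 0.974 = 5821
Band 3: 7305 × 0.963 = 7035
Band 4: 11941 × 0.955 = 11404
Band 5: 11460 × 0.953 = 10921
Band 6: 12484 × 0.961 = 11997
Band 7: 6919 × 0.935 + 17937 × 0.554 = 6469 + 9937 = 16406
Giving 5947 / 5821 / 7035 / 11404 / 10921 / 11997 / 16406.
After projecting period 3:
Births: 7035 × 0.498 = 3503
Band 2: 5947 × 0.974 = 5792
Band 3: 5821 × 0.963 = 5606
Band 4: 7035 × 0.955 = 6718
Band 5: 11404 × 0.953 = 10868
Band 6: 10921 × 0.961 = 10495
Band 7: 11997 × 0.935 + 16406 × 0.554 = 11217 + 9089 = 20306
Giving 3503 / 5792 / 5606 / 6718 / 10868 / 10495 / 20306.
Total after period 3: 3503 + 5792 + 5606 + 6718 + 10868 + 10495 + 20306 = 63288

63288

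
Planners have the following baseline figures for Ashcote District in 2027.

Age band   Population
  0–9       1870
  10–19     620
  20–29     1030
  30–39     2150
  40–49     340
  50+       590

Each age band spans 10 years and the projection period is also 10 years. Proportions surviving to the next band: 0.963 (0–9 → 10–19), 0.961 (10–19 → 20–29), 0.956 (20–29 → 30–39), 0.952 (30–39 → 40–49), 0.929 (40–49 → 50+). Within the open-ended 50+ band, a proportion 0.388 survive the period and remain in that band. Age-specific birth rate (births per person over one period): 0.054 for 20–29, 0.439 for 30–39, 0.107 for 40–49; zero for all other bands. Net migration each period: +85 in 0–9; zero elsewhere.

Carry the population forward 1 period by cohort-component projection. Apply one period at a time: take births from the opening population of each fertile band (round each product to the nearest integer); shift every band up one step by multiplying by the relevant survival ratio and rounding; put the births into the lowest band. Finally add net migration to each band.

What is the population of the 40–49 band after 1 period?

[period 1]
Births: 1030 * 0.054 = 56  |  2150 * 0.439 = 944  |  340 * 0.107 = 36 → 1036
10–19: 1870 * 0.963 = 1801
20–29: 620 * 0.961 = 596
30–39: 1030 * 0.956 = 985
40–49: 2150 * 0.952 = 2047
50+: 340 * 0.929 + 590 * 0.388 = 316 + 229 = 545
Net migration: 0–9 + 85 → 1121
End of period: [1121, 1801, 596, 985, 2047, 545]

2047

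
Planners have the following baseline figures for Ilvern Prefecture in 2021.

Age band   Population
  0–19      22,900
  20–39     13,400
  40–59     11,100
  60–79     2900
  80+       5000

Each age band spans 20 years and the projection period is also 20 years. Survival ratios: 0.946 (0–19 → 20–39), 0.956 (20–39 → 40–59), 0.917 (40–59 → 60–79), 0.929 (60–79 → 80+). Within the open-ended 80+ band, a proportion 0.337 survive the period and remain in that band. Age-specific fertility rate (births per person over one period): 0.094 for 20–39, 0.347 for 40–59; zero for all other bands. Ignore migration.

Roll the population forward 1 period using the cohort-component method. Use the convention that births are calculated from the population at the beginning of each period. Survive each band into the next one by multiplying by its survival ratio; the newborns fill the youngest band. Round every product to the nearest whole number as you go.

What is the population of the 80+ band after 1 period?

4379

Let group 1 be 0–19 through group 5 = 80+.
[period 1]
Births: 13400 × 0.094 = 1260, 11100 × 0.347 = 3852 → total 5112
Group 2: 22900 × 0.946 = 21663
Group 3: 13400 × 0.956 = 12810
Group 4: 11100 × 0.917 = 10179
Group 5: 2900 × 0.929 + 5000 × 0.337 = 2694 + 1685 = 4379
End of period: [5112, 21663, 12810, 10179, 4379]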